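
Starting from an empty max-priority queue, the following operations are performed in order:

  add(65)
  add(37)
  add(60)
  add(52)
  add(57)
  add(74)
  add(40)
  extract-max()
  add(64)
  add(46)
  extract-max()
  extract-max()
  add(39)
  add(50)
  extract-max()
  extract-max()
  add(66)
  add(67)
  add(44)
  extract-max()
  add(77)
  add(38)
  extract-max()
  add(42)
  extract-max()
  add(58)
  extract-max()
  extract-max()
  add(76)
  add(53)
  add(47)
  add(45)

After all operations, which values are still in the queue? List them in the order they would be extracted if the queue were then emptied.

76, 53, 50, 47, 46, 45, 44, 42, 40, 39, 38, 37

insert 65 → {65}
insert 37 → {65, 37}
insert 60 → {65, 60, 37}
insert 52 → {65, 60, 52, 37}
insert 57 → {65, 60, 57, 52, 37}
insert 74 → {74, 65, 60, 57, 52, 37}
insert 40 → {74, 65, 60, 57, 52, 40, 37}
extract-max → 74; now {65, 60, 57, 52, 40, 37}
insert 64 → {65, 64, 60, 57, 52, 40, 37}
insert 46 → {65, 64, 60, 57, 52, 46, 40, 37}
extract-max → 65; now {64, 60, 57, 52, 46, 40, 37}
extract-max → 64; now {60, 57, 52, 46, 40, 37}
insert 39 → {60, 57, 52, 46, 40, 39, 37}
insert 50 → {60, 57, 52, 50, 46, 40, 39, 37}
extract-max → 60; now {57, 52, 50, 46, 40, 39, 37}
extract-max → 57; now {52, 50, 46, 40, 39, 37}
insert 66 → {66, 52, 50, 46, 40, 39, 37}
insert 67 → {67, 66, 52, 50, 46, 40, 39, 37}
insert 44 → {67, 66, 52, 50, 46, 44, 40, 39, 37}
extract-max → 67; now {66, 52, 50, 46, 44, 40, 39, 37}
insert 77 → {77, 66, 52, 50, 46, 44, 40, 39, 37}
insert 38 → {77, 66, 52, 50, 46, 44, 40, 39, 38, 37}
extract-max → 77; now {66, 52, 50, 46, 44, 40, 39, 38, 37}
insert 42 → {66, 52, 50, 46, 44, 42, 40, 39, 38, 37}
extract-max → 66; now {52, 50, 46, 44, 42, 40, 39, 38, 37}
insert 58 → {58, 52, 50, 46, 44, 42, 40, 39, 38, 37}
extract-max → 58; now {52, 50, 46, 44, 42, 40, 39, 38, 37}
extract-max → 52; now {50, 46, 44, 42, 40, 39, 38, 37}
insert 76 → {76, 50, 46, 44, 42, 40, 39, 38, 37}
insert 53 → {76, 53, 50, 46, 44, 42, 40, 39, 38, 37}
insert 47 → {76, 53, 50, 47, 46, 44, 42, 40, 39, 38, 37}
insert 45 → {76, 53, 50, 47, 46, 45, 44, 42, 40, 39, 38, 37}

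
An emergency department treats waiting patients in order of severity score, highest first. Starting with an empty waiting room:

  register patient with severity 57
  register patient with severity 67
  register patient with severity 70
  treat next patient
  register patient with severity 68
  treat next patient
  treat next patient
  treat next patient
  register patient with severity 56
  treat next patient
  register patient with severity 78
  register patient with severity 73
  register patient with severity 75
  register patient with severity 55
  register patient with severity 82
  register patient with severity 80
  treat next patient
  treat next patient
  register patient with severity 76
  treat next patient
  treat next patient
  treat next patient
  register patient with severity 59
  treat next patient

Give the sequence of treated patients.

70 → 68 → 67 → 57 → 56 → 82 → 80 → 78 → 76 → 75 → 73

insert 57 → {57}
insert 67 → {67, 57}
insert 70 → {70, 67, 57}
treat next patient → 70; now {67, 57}
insert 68 → {68, 67, 57}
treat next patient → 68; now {67, 57}
treat next patient → 67; now {57}
treat next patient → 57; now {}
insert 56 → {56}
treat next patient → 56; now {}
insert 78 → {78}
insert 73 → {78, 73}
insert 75 → {78, 75, 73}
insert 55 → {78, 75, 73, 55}
insert 82 → {82, 78, 75, 73, 55}
insert 80 → {82, 80, 78, 75, 73, 55}
treat next patient → 82; now {80, 78, 75, 73, 55}
treat next patient → 80; now {78, 75, 73, 55}
insert 76 → {78, 76, 75, 73, 55}
treat next patient → 78; now {76, 75, 73, 55}
treat next patient → 76; now {75, 73, 55}
treat next patient → 75; now {73, 55}
insert 59 → {73, 59, 55}
treat next patient → 73; now {59, 55}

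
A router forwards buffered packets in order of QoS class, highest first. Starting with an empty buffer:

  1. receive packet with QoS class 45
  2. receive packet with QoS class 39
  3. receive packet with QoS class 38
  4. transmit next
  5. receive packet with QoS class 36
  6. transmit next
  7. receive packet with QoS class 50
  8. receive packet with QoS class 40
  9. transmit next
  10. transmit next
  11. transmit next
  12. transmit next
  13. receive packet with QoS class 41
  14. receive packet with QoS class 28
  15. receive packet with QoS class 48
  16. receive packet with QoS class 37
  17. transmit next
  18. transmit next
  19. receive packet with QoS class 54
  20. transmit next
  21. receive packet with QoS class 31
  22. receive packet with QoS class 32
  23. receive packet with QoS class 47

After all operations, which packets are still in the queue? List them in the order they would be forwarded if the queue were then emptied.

insert 45 → {45}
insert 39 → {45, 39}
insert 38 → {45, 39, 38}
transmit next → 45; now {39, 38}
insert 36 → {39, 38, 36}
transmit next → 39; now {38, 36}
insert 50 → {50, 38, 36}
insert 40 → {50, 40, 38, 36}
transmit next → 50; now {40, 38, 36}
transmit next → 40; now {38, 36}
transmit next → 38; now {36}
transmit next → 36; now {}
insert 41 → {41}
insert 28 → {41, 28}
insert 48 → {48, 41, 28}
insert 37 → {48, 41, 37, 28}
transmit next → 48; now {41, 37, 28}
transmit next → 41; now {37, 28}
insert 54 → {54, 37, 28}
transmit next → 54; now {37, 28}
insert 31 → {37, 31, 28}
insert 32 → {37, 32, 31, 28}
insert 47 → {47, 37, 32, 31, 28}

47 → 37 → 32 → 31 → 28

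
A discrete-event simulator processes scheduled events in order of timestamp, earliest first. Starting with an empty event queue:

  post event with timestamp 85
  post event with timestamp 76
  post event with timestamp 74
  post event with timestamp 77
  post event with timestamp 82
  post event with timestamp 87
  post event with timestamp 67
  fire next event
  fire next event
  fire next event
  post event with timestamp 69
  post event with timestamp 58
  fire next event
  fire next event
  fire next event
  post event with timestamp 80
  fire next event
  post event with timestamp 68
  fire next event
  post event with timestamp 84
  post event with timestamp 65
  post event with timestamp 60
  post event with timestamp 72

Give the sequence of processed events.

insert 85 → {85}
insert 76 → {76, 85}
insert 74 → {74, 76, 85}
insert 77 → {74, 76, 77, 85}
insert 82 → {74, 76, 77, 82, 85}
insert 87 → {74, 76, 77, 82, 85, 87}
insert 67 → {67, 74, 76, 77, 82, 85, 87}
fire next event → 67; now {74, 76, 77, 82, 85, 87}
fire next event → 74; now {76, 77, 82, 85, 87}
fire next event → 76; now {77, 82, 85, 87}
insert 69 → {69, 77, 82, 85, 87}
insert 58 → {58, 69, 77, 82, 85, 87}
fire next event → 58; now {69, 77, 82, 85, 87}
fire next event → 69; now {77, 82, 85, 87}
fire next event → 77; now {82, 85, 87}
insert 80 → {80, 82, 85, 87}
fire next event → 80; now {82, 85, 87}
insert 68 → {68, 82, 85, 87}
fire next event → 68; now {82, 85, 87}
insert 84 → {82, 84, 85, 87}
insert 65 → {65, 82, 84, 85, 87}
insert 60 → {60, 65, 82, 84, 85, 87}
insert 72 → {60, 65, 72, 82, 84, 85, 87}

[67, 74, 76, 58, 69, 77, 80, 68]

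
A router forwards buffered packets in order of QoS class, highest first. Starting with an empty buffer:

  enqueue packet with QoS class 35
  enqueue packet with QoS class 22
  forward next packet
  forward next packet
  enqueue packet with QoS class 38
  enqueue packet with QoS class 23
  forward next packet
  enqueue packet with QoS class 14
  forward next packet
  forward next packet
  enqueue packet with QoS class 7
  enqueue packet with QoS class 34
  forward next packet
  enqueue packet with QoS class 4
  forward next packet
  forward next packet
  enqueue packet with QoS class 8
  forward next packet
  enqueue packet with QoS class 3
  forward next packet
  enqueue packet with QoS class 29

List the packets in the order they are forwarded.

insert 35 → {35}
insert 22 → {35, 22}
forward next packet → 35; now {22}
forward next packet → 22; now {}
insert 38 → {38}
insert 23 → {38, 23}
forward next packet → 38; now {23}
insert 14 → {23, 14}
forward next packet → 23; now {14}
forward next packet → 14; now {}
insert 7 → {7}
insert 34 → {34, 7}
forward next packet → 34; now {7}
insert 4 → {7, 4}
forward next packet → 7; now {4}
forward next packet → 4; now {}
insert 8 → {8}
forward next packet → 8; now {}
insert 3 → {3}
forward next packet → 3; now {}
insert 29 → {29}

[35, 22, 38, 23, 14, 34, 7, 4, 8, 3]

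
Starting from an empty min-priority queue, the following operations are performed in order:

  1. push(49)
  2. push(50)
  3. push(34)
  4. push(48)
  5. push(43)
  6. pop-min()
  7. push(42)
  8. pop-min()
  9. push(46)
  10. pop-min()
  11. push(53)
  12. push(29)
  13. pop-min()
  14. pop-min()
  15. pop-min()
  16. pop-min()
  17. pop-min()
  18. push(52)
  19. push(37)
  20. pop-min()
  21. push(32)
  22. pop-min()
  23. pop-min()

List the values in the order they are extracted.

insert 49 → {49}
insert 50 → {49, 50}
insert 34 → {34, 49, 50}
insert 48 → {34, 48, 49, 50}
insert 43 → {34, 43, 48, 49, 50}
pop-min → 34; now {43, 48, 49, 50}
insert 42 → {42, 43, 48, 49, 50}
pop-min → 42; now {43, 48, 49, 50}
insert 46 → {43, 46, 48, 49, 50}
pop-min → 43; now {46, 48, 49, 50}
insert 53 → {46, 48, 49, 50, 53}
insert 29 → {29, 46, 48, 49, 50, 53}
pop-min → 29; now {46, 48, 49, 50, 53}
pop-min → 46; now {48, 49, 50, 53}
pop-min → 48; now {49, 50, 53}
pop-min → 49; now {50, 53}
pop-min → 50; now {53}
insert 52 → {52, 53}
insert 37 → {37, 52, 53}
pop-min → 37; now {52, 53}
insert 32 → {32, 52, 53}
pop-min → 32; now {52, 53}
pop-min → 52; now {53}

34 → 42 → 43 → 29 → 46 → 48 → 49 → 50 → 37 → 32 → 52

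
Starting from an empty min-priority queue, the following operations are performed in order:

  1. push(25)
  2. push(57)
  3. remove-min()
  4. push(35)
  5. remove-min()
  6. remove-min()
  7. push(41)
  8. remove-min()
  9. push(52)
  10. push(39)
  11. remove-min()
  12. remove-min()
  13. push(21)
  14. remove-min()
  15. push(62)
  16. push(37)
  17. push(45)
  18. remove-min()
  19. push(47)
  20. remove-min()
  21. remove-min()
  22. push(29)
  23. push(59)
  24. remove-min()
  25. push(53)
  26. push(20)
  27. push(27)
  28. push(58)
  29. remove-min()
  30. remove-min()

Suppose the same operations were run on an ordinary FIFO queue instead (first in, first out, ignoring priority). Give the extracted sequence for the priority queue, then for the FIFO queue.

insert 25 → {25}
insert 57 → {25, 57}
remove-min → 25; now {57}
insert 35 → {35, 57}
remove-min → 35; now {57}
remove-min → 57; now {}
insert 41 → {41}
remove-min → 41; now {}
insert 52 → {52}
insert 39 → {39, 52}
remove-min → 39; now {52}
remove-min → 52; now {}
insert 21 → {21}
remove-min → 21; now {}
insert 62 → {62}
insert 37 → {37, 62}
insert 45 → {37, 45, 62}
remove-min → 37; now {45, 62}
insert 47 → {45, 47, 62}
remove-min → 45; now {47, 62}
remove-min → 47; now {62}
insert 29 → {29, 62}
insert 59 → {29, 59, 62}
remove-min → 29; now {59, 62}
insert 53 → {53, 59, 62}
insert 20 → {20, 53, 59, 62}
insert 27 → {20, 27, 53, 59, 62}
insert 58 → {20, 27, 53, 58, 59, 62}
remove-min → 20; now {27, 53, 58, 59, 62}
remove-min → 27; now {53, 58, 59, 62}

priority queue: 25 → 35 → 57 → 41 → 39 → 52 → 21 → 37 → 45 → 47 → 29 → 20 → 27; FIFO queue: 25, 57, 35, 41, 52, 39, 21, 62, 37, 45, 47, 29, 59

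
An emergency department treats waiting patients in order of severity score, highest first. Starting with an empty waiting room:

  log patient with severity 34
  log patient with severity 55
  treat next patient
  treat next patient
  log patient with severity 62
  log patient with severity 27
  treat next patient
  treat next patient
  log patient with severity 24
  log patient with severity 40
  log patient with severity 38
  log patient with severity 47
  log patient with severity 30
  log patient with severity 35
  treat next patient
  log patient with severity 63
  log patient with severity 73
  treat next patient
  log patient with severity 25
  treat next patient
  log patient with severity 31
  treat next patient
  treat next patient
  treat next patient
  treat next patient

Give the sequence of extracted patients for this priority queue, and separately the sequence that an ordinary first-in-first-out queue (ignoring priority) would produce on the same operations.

priority queue: 55, 34, 62, 27, 47, 73, 63, 40, 38, 35, 31; FIFO queue: [34, 55, 62, 27, 24, 40, 38, 47, 30, 35, 63]

insert 34 → {34}
insert 55 → {55, 34}
treat next patient → 55; now {34}
treat next patient → 34; now {}
insert 62 → {62}
insert 27 → {62, 27}
treat next patient → 62; now {27}
treat next patient → 27; now {}
insert 24 → {24}
insert 40 → {40, 24}
insert 38 → {40, 38, 24}
insert 47 → {47, 40, 38, 24}
insert 30 → {47, 40, 38, 30, 24}
insert 35 → {47, 40, 38, 35, 30, 24}
treat next patient → 47; now {40, 38, 35, 30, 24}
insert 63 → {63, 40, 38, 35, 30, 24}
insert 73 → {73, 63, 40, 38, 35, 30, 24}
treat next patient → 73; now {63, 40, 38, 35, 30, 24}
insert 25 → {63, 40, 38, 35, 30, 25, 24}
treat next patient → 63; now {40, 38, 35, 30, 25, 24}
insert 31 → {40, 38, 35, 31, 30, 25, 24}
treat next patient → 40; now {38, 35, 31, 30, 25, 24}
treat next patient → 38; now {35, 31, 30, 25, 24}
treat next patient → 35; now {31, 30, 25, 24}
treat next patient → 31; now {30, 25, 24}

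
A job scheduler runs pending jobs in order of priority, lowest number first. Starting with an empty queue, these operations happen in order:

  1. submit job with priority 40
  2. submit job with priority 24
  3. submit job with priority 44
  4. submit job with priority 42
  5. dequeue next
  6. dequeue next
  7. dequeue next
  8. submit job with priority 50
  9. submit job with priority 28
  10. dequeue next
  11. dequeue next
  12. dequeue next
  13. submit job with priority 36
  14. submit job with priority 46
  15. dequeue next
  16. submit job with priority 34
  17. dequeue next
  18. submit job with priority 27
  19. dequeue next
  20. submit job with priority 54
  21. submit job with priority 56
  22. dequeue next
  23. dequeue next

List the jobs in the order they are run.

insert 40 → {40}
insert 24 → {24, 40}
insert 44 → {24, 40, 44}
insert 42 → {24, 40, 42, 44}
dequeue next → 24; now {40, 42, 44}
dequeue next → 40; now {42, 44}
dequeue next → 42; now {44}
insert 50 → {44, 50}
insert 28 → {28, 44, 50}
dequeue next → 28; now {44, 50}
dequeue next → 44; now {50}
dequeue next → 50; now {}
insert 36 → {36}
insert 46 → {36, 46}
dequeue next → 36; now {46}
insert 34 → {34, 46}
dequeue next → 34; now {46}
insert 27 → {27, 46}
dequeue next → 27; now {46}
insert 54 → {46, 54}
insert 56 → {46, 54, 56}
dequeue next → 46; now {54, 56}
dequeue next → 54; now {56}

24, 40, 42, 28, 44, 50, 36, 34, 27, 46, 54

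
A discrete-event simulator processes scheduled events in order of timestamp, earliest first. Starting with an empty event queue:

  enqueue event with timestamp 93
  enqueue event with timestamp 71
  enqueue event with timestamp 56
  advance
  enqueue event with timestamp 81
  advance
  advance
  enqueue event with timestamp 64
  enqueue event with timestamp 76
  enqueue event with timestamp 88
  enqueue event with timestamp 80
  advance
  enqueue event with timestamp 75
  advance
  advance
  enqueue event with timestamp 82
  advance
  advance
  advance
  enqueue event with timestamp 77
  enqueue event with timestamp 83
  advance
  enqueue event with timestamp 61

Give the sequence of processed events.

56 → 71 → 81 → 64 → 75 → 76 → 80 → 82 → 88 → 77

insert 93 → {93}
insert 71 → {71, 93}
insert 56 → {56, 71, 93}
advance → 56; now {71, 93}
insert 81 → {71, 81, 93}
advance → 71; now {81, 93}
advance → 81; now {93}
insert 64 → {64, 93}
insert 76 → {64, 76, 93}
insert 88 → {64, 76, 88, 93}
insert 80 → {64, 76, 80, 88, 93}
advance → 64; now {76, 80, 88, 93}
insert 75 → {75, 76, 80, 88, 93}
advance → 75; now {76, 80, 88, 93}
advance → 76; now {80, 88, 93}
insert 82 → {80, 82, 88, 93}
advance → 80; now {82, 88, 93}
advance → 82; now {88, 93}
advance → 88; now {93}
insert 77 → {77, 93}
insert 83 → {77, 83, 93}
advance → 77; now {83, 93}
insert 61 → {61, 83, 93}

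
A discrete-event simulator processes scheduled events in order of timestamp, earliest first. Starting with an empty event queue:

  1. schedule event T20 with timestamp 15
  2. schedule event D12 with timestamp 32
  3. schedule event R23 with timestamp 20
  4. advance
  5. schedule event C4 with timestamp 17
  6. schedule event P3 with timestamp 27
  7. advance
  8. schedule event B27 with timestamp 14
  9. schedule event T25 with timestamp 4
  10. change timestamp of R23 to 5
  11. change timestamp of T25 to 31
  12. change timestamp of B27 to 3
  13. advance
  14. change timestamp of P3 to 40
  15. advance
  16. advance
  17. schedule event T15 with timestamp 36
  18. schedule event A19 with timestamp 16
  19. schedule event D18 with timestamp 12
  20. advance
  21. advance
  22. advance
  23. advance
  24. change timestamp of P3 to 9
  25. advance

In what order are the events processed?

add T20 (timestamp 15) → {T20:15}
add D12 (timestamp 32) → {T20:15, D12:32}
add R23 (timestamp 20) → {T20:15, R23:20, D12:32}
advance → T20; now {R23:20, D12:32}
add C4 (timestamp 17) → {C4:17, R23:20, D12:32}
add P3 (timestamp 27) → {C4:17, R23:20, P3:27, D12:32}
advance → C4; now {R23:20, P3:27, D12:32}
add B27 (timestamp 14) → {B27:14, R23:20, P3:27, D12:32}
add T25 (timestamp 4) → {T25:4, B27:14, R23:20, P3:27, D12:32}
update R23 to timestamp 5 → {T25:4, R23:5, B27:14, P3:27, D12:32}
update T25 to timestamp 31 → {R23:5, B27:14, P3:27, T25:31, D12:32}
update B27 to timestamp 3 → {B27:3, R23:5, P3:27, T25:31, D12:32}
advance → B27; now {R23:5, P3:27, T25:31, D12:32}
update P3 to timestamp 40 → {R23:5, T25:31, D12:32, P3:40}
advance → R23; now {T25:31, D12:32, P3:40}
advance → T25; now {D12:32, P3:40}
add T15 (timestamp 36) → {D12:32, T15:36, P3:40}
add A19 (timestamp 16) → {A19:16, D12:32, T15:36, P3:40}
add D18 (timestamp 12) → {D18:12, A19:16, D12:32, T15:36, P3:40}
advance → D18; now {A19:16, D12:32, T15:36, P3:40}
advance → A19; now {D12:32, T15:36, P3:40}
advance → D12; now {T15:36, P3:40}
advance → T15; now {P3:40}
update P3 to timestamp 9 → {P3:9}
advance → P3; now {}

[T20, C4, B27, R23, T25, D18, A19, D12, T15, P3]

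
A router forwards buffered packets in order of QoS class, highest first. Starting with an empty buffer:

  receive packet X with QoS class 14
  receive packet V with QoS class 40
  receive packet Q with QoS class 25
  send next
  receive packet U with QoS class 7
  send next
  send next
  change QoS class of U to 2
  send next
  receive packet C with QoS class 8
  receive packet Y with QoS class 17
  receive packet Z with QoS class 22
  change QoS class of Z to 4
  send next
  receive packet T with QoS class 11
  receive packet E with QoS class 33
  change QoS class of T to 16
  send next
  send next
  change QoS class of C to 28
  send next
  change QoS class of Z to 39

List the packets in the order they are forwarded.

[V, Q, X, U, Y, E, T, C]

add X (QoS class 14) → {X:14}
add V (QoS class 40) → {V:40, X:14}
add Q (QoS class 25) → {V:40, Q:25, X:14}
send next → V; now {Q:25, X:14}
add U (QoS class 7) → {Q:25, X:14, U:7}
send next → Q; now {X:14, U:7}
send next → X; now {U:7}
update U to QoS class 2 → {U:2}
send next → U; now {}
add C (QoS class 8) → {C:8}
add Y (QoS class 17) → {Y:17, C:8}
add Z (QoS class 22) → {Z:22, Y:17, C:8}
update Z to QoS class 4 → {Y:17, C:8, Z:4}
send next → Y; now {C:8, Z:4}
add T (QoS class 11) → {T:11, C:8, Z:4}
add E (QoS class 33) → {E:33, T:11, C:8, Z:4}
update T to QoS class 16 → {E:33, T:16, C:8, Z:4}
send next → E; now {T:16, C:8, Z:4}
send next → T; now {C:8, Z:4}
update C to QoS class 28 → {C:28, Z:4}
send next → C; now {Z:4}
update Z to QoS class 39 → {Z:39}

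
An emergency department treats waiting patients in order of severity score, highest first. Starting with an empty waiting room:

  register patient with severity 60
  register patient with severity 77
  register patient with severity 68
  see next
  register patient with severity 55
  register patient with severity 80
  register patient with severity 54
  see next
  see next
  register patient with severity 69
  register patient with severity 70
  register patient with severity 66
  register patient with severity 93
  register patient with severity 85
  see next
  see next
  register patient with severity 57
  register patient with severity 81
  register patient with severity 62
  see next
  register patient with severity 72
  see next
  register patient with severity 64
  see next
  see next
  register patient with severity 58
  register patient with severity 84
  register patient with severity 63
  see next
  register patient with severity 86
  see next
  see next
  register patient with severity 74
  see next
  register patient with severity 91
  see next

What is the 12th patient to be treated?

66

insert 60 → {60}
insert 77 → {77, 60}
insert 68 → {77, 68, 60}
see next → 77; now {68, 60}
insert 55 → {68, 60, 55}
insert 80 → {80, 68, 60, 55}
insert 54 → {80, 68, 60, 55, 54}
see next → 80; now {68, 60, 55, 54}
see next → 68; now {60, 55, 54}
insert 69 → {69, 60, 55, 54}
insert 70 → {70, 69, 60, 55, 54}
insert 66 → {70, 69, 66, 60, 55, 54}
insert 93 → {93, 70, 69, 66, 60, 55, 54}
insert 85 → {93, 85, 70, 69, 66, 60, 55, 54}
see next → 93; now {85, 70, 69, 66, 60, 55, 54}
see next → 85; now {70, 69, 66, 60, 55, 54}
insert 57 → {70, 69, 66, 60, 57, 55, 54}
insert 81 → {81, 70, 69, 66, 60, 57, 55, 54}
insert 62 → {81, 70, 69, 66, 62, 60, 57, 55, 54}
see next → 81; now {70, 69, 66, 62, 60, 57, 55, 54}
insert 72 → {72, 70, 69, 66, 62, 60, 57, 55, 54}
see next → 72; now {70, 69, 66, 62, 60, 57, 55, 54}
insert 64 → {70, 69, 66, 64, 62, 60, 57, 55, 54}
see next → 70; now {69, 66, 64, 62, 60, 57, 55, 54}
see next → 69; now {66, 64, 62, 60, 57, 55, 54}
insert 58 → {66, 64, 62, 60, 58, 57, 55, 54}
insert 84 → {84, 66, 64, 62, 60, 58, 57, 55, 54}
insert 63 → {84, 66, 64, 63, 62, 60, 58, 57, 55, 54}
see next → 84; now {66, 64, 63, 62, 60, 58, 57, 55, 54}
insert 86 → {86, 66, 64, 63, 62, 60, 58, 57, 55, 54}
see next → 86; now {66, 64, 63, 62, 60, 58, 57, 55, 54}
see next → 66; now {64, 63, 62, 60, 58, 57, 55, 54}
insert 74 → {74, 64, 63, 62, 60, 58, 57, 55, 54}
see next → 74; now {64, 63, 62, 60, 58, 57, 55, 54}
insert 91 → {91, 64, 63, 62, 60, 58, 57, 55, 54}
see next → 91; now {64, 63, 62, 60, 58, 57, 55, 54}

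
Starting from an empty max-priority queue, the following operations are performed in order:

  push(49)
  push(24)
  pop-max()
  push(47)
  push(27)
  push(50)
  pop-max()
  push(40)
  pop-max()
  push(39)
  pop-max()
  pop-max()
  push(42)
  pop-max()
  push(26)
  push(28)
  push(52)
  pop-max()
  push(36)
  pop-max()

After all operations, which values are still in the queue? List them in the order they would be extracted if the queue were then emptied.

[28, 27, 26, 24]

insert 49 → {49}
insert 24 → {49, 24}
pop-max → 49; now {24}
insert 47 → {47, 24}
insert 27 → {47, 27, 24}
insert 50 → {50, 47, 27, 24}
pop-max → 50; now {47, 27, 24}
insert 40 → {47, 40, 27, 24}
pop-max → 47; now {40, 27, 24}
insert 39 → {40, 39, 27, 24}
pop-max → 40; now {39, 27, 24}
pop-max → 39; now {27, 24}
insert 42 → {42, 27, 24}
pop-max → 42; now {27, 24}
insert 26 → {27, 26, 24}
insert 28 → {28, 27, 26, 24}
insert 52 → {52, 28, 27, 26, 24}
pop-max → 52; now {28, 27, 26, 24}
insert 36 → {36, 28, 27, 26, 24}
pop-max → 36; now {28, 27, 26, 24}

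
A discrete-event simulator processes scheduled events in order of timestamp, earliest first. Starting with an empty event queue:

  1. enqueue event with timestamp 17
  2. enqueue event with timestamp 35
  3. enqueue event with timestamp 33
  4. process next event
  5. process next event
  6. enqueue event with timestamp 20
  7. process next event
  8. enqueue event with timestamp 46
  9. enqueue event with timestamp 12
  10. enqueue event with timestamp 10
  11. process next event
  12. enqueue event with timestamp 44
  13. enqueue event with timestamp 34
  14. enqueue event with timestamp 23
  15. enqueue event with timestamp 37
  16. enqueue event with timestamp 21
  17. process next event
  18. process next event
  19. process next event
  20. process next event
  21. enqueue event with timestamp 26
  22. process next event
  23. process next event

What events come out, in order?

insert 17 → {17}
insert 35 → {17, 35}
insert 33 → {17, 33, 35}
process next event → 17; now {33, 35}
process next event → 33; now {35}
insert 20 → {20, 35}
process next event → 20; now {35}
insert 46 → {35, 46}
insert 12 → {12, 35, 46}
insert 10 → {10, 12, 35, 46}
process next event → 10; now {12, 35, 46}
insert 44 → {12, 35, 44, 46}
insert 34 → {12, 34, 35, 44, 46}
insert 23 → {12, 23, 34, 35, 44, 46}
insert 37 → {12, 23, 34, 35, 37, 44, 46}
insert 21 → {12, 21, 23, 34, 35, 37, 44, 46}
process next event → 12; now {21, 23, 34, 35, 37, 44, 46}
process next event → 21; now {23, 34, 35, 37, 44, 46}
process next event → 23; now {34, 35, 37, 44, 46}
process next event → 34; now {35, 37, 44, 46}
insert 26 → {26, 35, 37, 44, 46}
process next event → 26; now {35, 37, 44, 46}
process next event → 35; now {37, 44, 46}

[17, 33, 20, 10, 12, 21, 23, 34, 26, 35]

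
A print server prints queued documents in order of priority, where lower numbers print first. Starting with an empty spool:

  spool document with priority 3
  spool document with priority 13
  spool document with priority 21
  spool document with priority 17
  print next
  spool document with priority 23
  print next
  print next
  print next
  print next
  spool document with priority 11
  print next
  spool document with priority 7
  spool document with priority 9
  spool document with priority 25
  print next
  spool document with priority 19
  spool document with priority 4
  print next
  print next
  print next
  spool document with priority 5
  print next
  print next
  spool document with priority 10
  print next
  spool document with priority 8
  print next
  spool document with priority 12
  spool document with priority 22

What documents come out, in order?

insert 3 → {3}
insert 13 → {3, 13}
insert 21 → {3, 13, 21}
insert 17 → {3, 13, 17, 21}
print next → 3; now {13, 17, 21}
insert 23 → {13, 17, 21, 23}
print next → 13; now {17, 21, 23}
print next → 17; now {21, 23}
print next → 21; now {23}
print next → 23; now {}
insert 11 → {11}
print next → 11; now {}
insert 7 → {7}
insert 9 → {7, 9}
insert 25 → {7, 9, 25}
print next → 7; now {9, 25}
insert 19 → {9, 19, 25}
insert 4 → {4, 9, 19, 25}
print next → 4; now {9, 19, 25}
print next → 9; now {19, 25}
print next → 19; now {25}
insert 5 → {5, 25}
print next → 5; now {25}
print next → 25; now {}
insert 10 → {10}
print next → 10; now {}
insert 8 → {8}
print next → 8; now {}
insert 12 → {12}
insert 22 → {12, 22}

3, 13, 17, 21, 23, 11, 7, 4, 9, 19, 5, 25, 10, 8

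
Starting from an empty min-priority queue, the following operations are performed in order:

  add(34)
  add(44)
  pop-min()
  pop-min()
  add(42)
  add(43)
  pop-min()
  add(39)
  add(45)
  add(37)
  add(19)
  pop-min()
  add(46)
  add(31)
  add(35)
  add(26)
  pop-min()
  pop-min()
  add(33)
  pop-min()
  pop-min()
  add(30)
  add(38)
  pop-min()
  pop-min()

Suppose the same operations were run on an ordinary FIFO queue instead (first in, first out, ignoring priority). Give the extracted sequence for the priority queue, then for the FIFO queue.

insert 34 → {34}
insert 44 → {34, 44}
pop-min → 34; now {44}
pop-min → 44; now {}
insert 42 → {42}
insert 43 → {42, 43}
pop-min → 42; now {43}
insert 39 → {39, 43}
insert 45 → {39, 43, 45}
insert 37 → {37, 39, 43, 45}
insert 19 → {19, 37, 39, 43, 45}
pop-min → 19; now {37, 39, 43, 45}
insert 46 → {37, 39, 43, 45, 46}
insert 31 → {31, 37, 39, 43, 45, 46}
insert 35 → {31, 35, 37, 39, 43, 45, 46}
insert 26 → {26, 31, 35, 37, 39, 43, 45, 46}
pop-min → 26; now {31, 35, 37, 39, 43, 45, 46}
pop-min → 31; now {35, 37, 39, 43, 45, 46}
insert 33 → {33, 35, 37, 39, 43, 45, 46}
pop-min → 33; now {35, 37, 39, 43, 45, 46}
pop-min → 35; now {37, 39, 43, 45, 46}
insert 30 → {30, 37, 39, 43, 45, 46}
insert 38 → {30, 37, 38, 39, 43, 45, 46}
pop-min → 30; now {37, 38, 39, 43, 45, 46}
pop-min → 37; now {38, 39, 43, 45, 46}

priority queue: [34, 44, 42, 19, 26, 31, 33, 35, 30, 37]; FIFO queue: [34, 44, 42, 43, 39, 45, 37, 19, 46, 31]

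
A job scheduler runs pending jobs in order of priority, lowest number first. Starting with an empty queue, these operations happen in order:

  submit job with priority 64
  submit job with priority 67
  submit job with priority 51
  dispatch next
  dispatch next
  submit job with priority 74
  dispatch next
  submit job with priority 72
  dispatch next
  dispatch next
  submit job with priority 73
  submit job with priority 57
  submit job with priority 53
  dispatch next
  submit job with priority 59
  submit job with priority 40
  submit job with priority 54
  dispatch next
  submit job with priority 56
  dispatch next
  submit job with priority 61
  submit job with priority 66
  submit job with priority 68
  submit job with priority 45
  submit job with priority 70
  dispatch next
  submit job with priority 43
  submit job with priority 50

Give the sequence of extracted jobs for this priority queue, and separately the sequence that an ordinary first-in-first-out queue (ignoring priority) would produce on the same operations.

insert 64 → {64}
insert 67 → {64, 67}
insert 51 → {51, 64, 67}
dispatch next → 51; now {64, 67}
dispatch next → 64; now {67}
insert 74 → {67, 74}
dispatch next → 67; now {74}
insert 72 → {72, 74}
dispatch next → 72; now {74}
dispatch next → 74; now {}
insert 73 → {73}
insert 57 → {57, 73}
insert 53 → {53, 57, 73}
dispatch next → 53; now {57, 73}
insert 59 → {57, 59, 73}
insert 40 → {40, 57, 59, 73}
insert 54 → {40, 54, 57, 59, 73}
dispatch next → 40; now {54, 57, 59, 73}
insert 56 → {54, 56, 57, 59, 73}
dispatch next → 54; now {56, 57, 59, 73}
insert 61 → {56, 57, 59, 61, 73}
insert 66 → {56, 57, 59, 61, 66, 73}
insert 68 → {56, 57, 59, 61, 66, 68, 73}
insert 45 → {45, 56, 57, 59, 61, 66, 68, 73}
insert 70 → {45, 56, 57, 59, 61, 66, 68, 70, 73}
dispatch next → 45; now {56, 57, 59, 61, 66, 68, 70, 73}
insert 43 → {43, 56, 57, 59, 61, 66, 68, 70, 73}
insert 50 → {43, 50, 56, 57, 59, 61, 66, 68, 70, 73}

priority queue: 51 → 64 → 67 → 72 → 74 → 53 → 40 → 54 → 45; FIFO queue: 64, 67, 51, 74, 72, 73, 57, 53, 59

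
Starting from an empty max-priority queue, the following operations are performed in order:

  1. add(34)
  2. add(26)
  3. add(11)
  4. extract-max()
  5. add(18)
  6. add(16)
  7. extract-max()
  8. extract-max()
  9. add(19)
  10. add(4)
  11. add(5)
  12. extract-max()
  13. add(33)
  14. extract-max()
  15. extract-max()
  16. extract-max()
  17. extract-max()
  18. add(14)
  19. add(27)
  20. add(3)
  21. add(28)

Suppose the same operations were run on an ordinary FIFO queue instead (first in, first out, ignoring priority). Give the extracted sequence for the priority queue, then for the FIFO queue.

insert 34 → {34}
insert 26 → {34, 26}
insert 11 → {34, 26, 11}
extract-max → 34; now {26, 11}
insert 18 → {26, 18, 11}
insert 16 → {26, 18, 16, 11}
extract-max → 26; now {18, 16, 11}
extract-max → 18; now {16, 11}
insert 19 → {19, 16, 11}
insert 4 → {19, 16, 11, 4}
insert 5 → {19, 16, 11, 5, 4}
extract-max → 19; now {16, 11, 5, 4}
insert 33 → {33, 16, 11, 5, 4}
extract-max → 33; now {16, 11, 5, 4}
extract-max → 16; now {11, 5, 4}
extract-max → 11; now {5, 4}
extract-max → 5; now {4}
insert 14 → {14, 4}
insert 27 → {27, 14, 4}
insert 3 → {27, 14, 4, 3}
insert 28 → {28, 27, 14, 4, 3}

priority queue: 34 → 26 → 18 → 19 → 33 → 16 → 11 → 5; FIFO queue: [34, 26, 11, 18, 16, 19, 4, 5]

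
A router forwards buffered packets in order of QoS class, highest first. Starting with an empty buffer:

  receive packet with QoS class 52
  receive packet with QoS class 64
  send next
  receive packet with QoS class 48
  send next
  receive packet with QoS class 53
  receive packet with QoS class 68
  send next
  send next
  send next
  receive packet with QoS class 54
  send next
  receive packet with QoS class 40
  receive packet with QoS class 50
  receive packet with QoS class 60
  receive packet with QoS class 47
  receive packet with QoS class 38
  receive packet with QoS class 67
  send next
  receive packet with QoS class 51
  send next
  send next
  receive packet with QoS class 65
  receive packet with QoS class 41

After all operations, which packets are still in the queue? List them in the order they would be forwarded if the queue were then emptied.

65 → 50 → 47 → 41 → 40 → 38

insert 52 → {52}
insert 64 → {64, 52}
send next → 64; now {52}
insert 48 → {52, 48}
send next → 52; now {48}
insert 53 → {53, 48}
insert 68 → {68, 53, 48}
send next → 68; now {53, 48}
send next → 53; now {48}
send next → 48; now {}
insert 54 → {54}
send next → 54; now {}
insert 40 → {40}
insert 50 → {50, 40}
insert 60 → {60, 50, 40}
insert 47 → {60, 50, 47, 40}
insert 38 → {60, 50, 47, 40, 38}
insert 67 → {67, 60, 50, 47, 40, 38}
send next → 67; now {60, 50, 47, 40, 38}
insert 51 → {60, 51, 50, 47, 40, 38}
send next → 60; now {51, 50, 47, 40, 38}
send next → 51; now {50, 47, 40, 38}
insert 65 → {65, 50, 47, 40, 38}
insert 41 → {65, 50, 47, 41, 40, 38}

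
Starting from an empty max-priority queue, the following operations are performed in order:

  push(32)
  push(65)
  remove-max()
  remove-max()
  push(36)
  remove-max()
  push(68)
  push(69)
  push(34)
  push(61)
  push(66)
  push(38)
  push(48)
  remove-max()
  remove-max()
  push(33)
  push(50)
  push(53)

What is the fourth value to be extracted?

insert 32 → {32}
insert 65 → {65, 32}
remove-max → 65; now {32}
remove-max → 32; now {}
insert 36 → {36}
remove-max → 36; now {}
insert 68 → {68}
insert 69 → {69, 68}
insert 34 → {69, 68, 34}
insert 61 → {69, 68, 61, 34}
insert 66 → {69, 68, 66, 61, 34}
insert 38 → {69, 68, 66, 61, 38, 34}
insert 48 → {69, 68, 66, 61, 48, 38, 34}
remove-max → 69; now {68, 66, 61, 48, 38, 34}
remove-max → 68; now {66, 61, 48, 38, 34}
insert 33 → {66, 61, 48, 38, 34, 33}
insert 50 → {66, 61, 50, 48, 38, 34, 33}
insert 53 → {66, 61, 53, 50, 48, 38, 34, 33}

69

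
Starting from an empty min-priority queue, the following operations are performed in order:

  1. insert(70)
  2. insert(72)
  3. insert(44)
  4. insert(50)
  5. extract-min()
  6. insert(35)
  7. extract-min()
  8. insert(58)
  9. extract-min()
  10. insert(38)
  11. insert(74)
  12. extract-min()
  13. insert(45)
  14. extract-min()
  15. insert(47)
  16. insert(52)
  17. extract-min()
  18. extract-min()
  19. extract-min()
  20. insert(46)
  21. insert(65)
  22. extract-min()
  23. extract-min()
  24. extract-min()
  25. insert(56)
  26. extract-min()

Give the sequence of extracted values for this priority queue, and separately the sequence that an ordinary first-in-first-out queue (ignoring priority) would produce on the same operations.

priority queue: [44, 35, 50, 38, 45, 47, 52, 58, 46, 65, 70, 56]; FIFO queue: [70, 72, 44, 50, 35, 58, 38, 74, 45, 47, 52, 46]

insert 70 → {70}
insert 72 → {70, 72}
insert 44 → {44, 70, 72}
insert 50 → {44, 50, 70, 72}
extract-min → 44; now {50, 70, 72}
insert 35 → {35, 50, 70, 72}
extract-min → 35; now {50, 70, 72}
insert 58 → {50, 58, 70, 72}
extract-min → 50; now {58, 70, 72}
insert 38 → {38, 58, 70, 72}
insert 74 → {38, 58, 70, 72, 74}
extract-min → 38; now {58, 70, 72, 74}
insert 45 → {45, 58, 70, 72, 74}
extract-min → 45; now {58, 70, 72, 74}
insert 47 → {47, 58, 70, 72, 74}
insert 52 → {47, 52, 58, 70, 72, 74}
extract-min → 47; now {52, 58, 70, 72, 74}
extract-min → 52; now {58, 70, 72, 74}
extract-min → 58; now {70, 72, 74}
insert 46 → {46, 70, 72, 74}
insert 65 → {46, 65, 70, 72, 74}
extract-min → 46; now {65, 70, 72, 74}
extract-min → 65; now {70, 72, 74}
extract-min → 70; now {72, 74}
insert 56 → {56, 72, 74}
extract-min → 56; now {72, 74}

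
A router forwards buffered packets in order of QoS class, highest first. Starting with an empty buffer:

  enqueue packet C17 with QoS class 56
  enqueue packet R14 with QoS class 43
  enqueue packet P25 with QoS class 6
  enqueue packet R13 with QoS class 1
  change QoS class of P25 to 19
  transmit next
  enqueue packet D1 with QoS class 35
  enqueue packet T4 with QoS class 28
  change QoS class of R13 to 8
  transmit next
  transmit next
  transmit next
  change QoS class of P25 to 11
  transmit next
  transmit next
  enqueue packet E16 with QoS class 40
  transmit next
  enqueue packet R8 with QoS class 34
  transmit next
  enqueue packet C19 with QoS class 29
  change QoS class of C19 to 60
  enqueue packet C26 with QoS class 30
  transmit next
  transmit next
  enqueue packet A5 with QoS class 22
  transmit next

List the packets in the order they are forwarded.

add C17 (QoS class 56) → {C17:56}
add R14 (QoS class 43) → {C17:56, R14:43}
add P25 (QoS class 6) → {C17:56, R14:43, P25:6}
add R13 (QoS class 1) → {C17:56, R14:43, P25:6, R13:1}
update P25 to QoS class 19 → {C17:56, R14:43, P25:19, R13:1}
transmit next → C17; now {R14:43, P25:19, R13:1}
add D1 (QoS class 35) → {R14:43, D1:35, P25:19, R13:1}
add T4 (QoS class 28) → {R14:43, D1:35, T4:28, P25:19, R13:1}
update R13 to QoS class 8 → {R14:43, D1:35, T4:28, P25:19, R13:8}
transmit next → R14; now {D1:35, T4:28, P25:19, R13:8}
transmit next → D1; now {T4:28, P25:19, R13:8}
transmit next → T4; now {P25:19, R13:8}
update P25 to QoS class 11 → {P25:11, R13:8}
transmit next → P25; now {R13:8}
transmit next → R13; now {}
add E16 (QoS class 40) → {E16:40}
transmit next → E16; now {}
add R8 (QoS class 34) → {R8:34}
transmit next → R8; now {}
add C19 (QoS class 29) → {C19:29}
update C19 to QoS class 60 → {C19:60}
add C26 (QoS class 30) → {C19:60, C26:30}
transmit next → C19; now {C26:30}
transmit next → C26; now {}
add A5 (QoS class 22) → {A5:22}
transmit next → A5; now {}

C17, R14, D1, T4, P25, R13, E16, R8, C19, C26, A5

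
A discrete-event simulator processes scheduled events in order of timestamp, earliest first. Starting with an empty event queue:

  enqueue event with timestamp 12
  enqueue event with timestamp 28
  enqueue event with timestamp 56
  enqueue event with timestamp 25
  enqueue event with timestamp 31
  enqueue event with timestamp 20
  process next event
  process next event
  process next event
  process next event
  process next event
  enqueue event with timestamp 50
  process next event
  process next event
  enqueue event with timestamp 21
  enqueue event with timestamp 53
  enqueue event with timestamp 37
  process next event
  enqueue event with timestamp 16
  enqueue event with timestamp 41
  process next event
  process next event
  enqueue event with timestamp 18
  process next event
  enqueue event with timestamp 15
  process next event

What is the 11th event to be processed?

insert 12 → {12}
insert 28 → {12, 28}
insert 56 → {12, 28, 56}
insert 25 → {12, 25, 28, 56}
insert 31 → {12, 25, 28, 31, 56}
insert 20 → {12, 20, 25, 28, 31, 56}
process next event → 12; now {20, 25, 28, 31, 56}
process next event → 20; now {25, 28, 31, 56}
process next event → 25; now {28, 31, 56}
process next event → 28; now {31, 56}
process next event → 31; now {56}
insert 50 → {50, 56}
process next event → 50; now {56}
process next event → 56; now {}
insert 21 → {21}
insert 53 → {21, 53}
insert 37 → {21, 37, 53}
process next event → 21; now {37, 53}
insert 16 → {16, 37, 53}
insert 41 → {16, 37, 41, 53}
process next event → 16; now {37, 41, 53}
process next event → 37; now {41, 53}
insert 18 → {18, 41, 53}
process next event → 18; now {41, 53}
insert 15 → {15, 41, 53}
process next event → 15; now {41, 53}

18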